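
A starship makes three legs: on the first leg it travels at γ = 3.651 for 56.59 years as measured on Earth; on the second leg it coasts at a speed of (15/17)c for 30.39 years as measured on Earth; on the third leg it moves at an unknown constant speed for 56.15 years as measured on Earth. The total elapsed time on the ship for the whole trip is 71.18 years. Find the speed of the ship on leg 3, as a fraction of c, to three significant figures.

Leg 1: γ = 3.651; τ_1 = 56.59/3.651 = 15.50 years.
Leg 2: γ = 1/√(1 − (15/17)²) = 17/8 = 2.125; τ_2 = 30.39/2.125 = 14.30 years.
Leg 3: speed unknown; τ_3 = 56.15/γ_3.
Total proper time: 15.50 + 14.30 + τ_3 = 71.18, so τ_3 = 71.18 − 29.80 = 41.38 years.
γ_3 = 56.15/41.38 = 1.357; β = √(1 − 1/γ²) = √0.4569.

β = 0.676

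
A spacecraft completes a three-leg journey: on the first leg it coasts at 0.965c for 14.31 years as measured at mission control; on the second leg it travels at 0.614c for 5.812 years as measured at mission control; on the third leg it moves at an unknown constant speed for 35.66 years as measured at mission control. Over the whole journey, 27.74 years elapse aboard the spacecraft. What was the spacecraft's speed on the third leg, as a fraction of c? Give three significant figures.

Leg 1: γ = 1/√(1 − 0.965²) = 1/√0.06878 = 3.813; τ_1 = 14.31/3.813 = 3.753 years.
Leg 2: γ = 1/√(1 − 0.614²) = 1/√0.6230 = 1.267; τ_2 = 5.812/1.267 = 4.587 years.
Leg 3: speed unknown; τ_3 = 35.66/γ_3.
Total proper time: 3.753 + 4.587 + τ_3 = 27.74, so τ_3 = 27.74 − 8.340 = 19.40 years.
γ_3 = 35.66/19.40 = 1.838; β = √(1 − 1/γ²) = √0.7040.

β = 0.839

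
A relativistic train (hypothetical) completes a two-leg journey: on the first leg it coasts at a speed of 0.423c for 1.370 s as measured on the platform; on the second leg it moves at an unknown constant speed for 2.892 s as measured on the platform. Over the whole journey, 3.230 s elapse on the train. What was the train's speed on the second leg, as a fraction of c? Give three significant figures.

Leg 1: γ = 1/√(1 − 0.423²) = 1/√0.8211 = 1.104; τ_1 = 1.370/1.104 = 1.241 s.
Leg 2: speed unknown; τ_2 = 2.892/γ_2.
Total proper time: 1.241 + τ_2 = 3.230, so τ_2 = 3.230 − 1.241 = 1.989 s.
γ_2 = 2.892/1.989 = 1.454; β = √(1 − 1/γ²) = √0.5272.

β = 0.726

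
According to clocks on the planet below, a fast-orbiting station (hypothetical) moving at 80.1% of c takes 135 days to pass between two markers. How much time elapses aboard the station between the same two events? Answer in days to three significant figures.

τ = 80.8 days

β = 0.801; γ = 1/√(1 − 0.801²) = 1/√0.3584 = 1.670
The interval measured on the planet below is the dilated one; the clock aboard the station measures the proper time τ = Δt/γ = 135/1.670 days.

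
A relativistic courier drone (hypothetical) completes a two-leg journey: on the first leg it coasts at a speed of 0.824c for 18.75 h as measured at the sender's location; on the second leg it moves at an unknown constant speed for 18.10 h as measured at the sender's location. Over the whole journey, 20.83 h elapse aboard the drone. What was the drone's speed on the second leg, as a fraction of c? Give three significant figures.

β = 0.826

Leg 1: γ = 1/√(1 − 0.824²) = 1/√0.3210 = 1.765; τ_1 = 18.75/1.765 = 10.62 h.
Leg 2: speed unknown; τ_2 = 18.10/γ_2.
Total proper time: 10.62 + τ_2 = 20.83, so τ_2 = 20.83 − 10.62 = 10.21 h.
γ_2 = 18.10/10.21 = 1.773; β = √(1 − 1/γ²) = √0.6820.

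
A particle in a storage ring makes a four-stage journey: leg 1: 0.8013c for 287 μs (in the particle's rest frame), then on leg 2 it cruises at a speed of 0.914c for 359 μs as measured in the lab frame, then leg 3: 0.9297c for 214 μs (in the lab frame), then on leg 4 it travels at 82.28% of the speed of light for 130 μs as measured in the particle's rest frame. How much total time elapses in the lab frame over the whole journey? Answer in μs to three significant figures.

Leg 1: γ = 1/√(1 − 0.8013²) = 1/√0.3579 = 1.672; Δt_1 = 1.672 × 287 = 479.7 μs.
Leg 2: 359 μs is already measured in the lab frame.
Leg 3: 214 μs is already measured in the lab frame.
Leg 4: β = 0.8228; γ = 1/√(1 − 0.8228²) = 1/√0.3230 = 1.760; Δt_4 = 1.760 × 130 = 228.7 μs.
Total: 479.7 + 359.0 + 214.0 + 228.7 μs.

Δt = 1280 μs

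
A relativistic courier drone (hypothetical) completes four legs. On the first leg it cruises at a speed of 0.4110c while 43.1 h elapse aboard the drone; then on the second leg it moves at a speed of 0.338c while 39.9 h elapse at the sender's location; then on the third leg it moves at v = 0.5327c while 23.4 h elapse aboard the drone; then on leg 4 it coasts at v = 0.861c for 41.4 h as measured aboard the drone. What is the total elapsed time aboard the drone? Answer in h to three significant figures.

τ = 145 h

Leg 1: 43.1 h is already measured aboard the drone.
Leg 2: γ = 1/√(1 − 0.338²) = 1/√0.8858 = 1.063; τ_2 = 39.9/1.063 = 37.55 h.
Leg 3: 23.4 h is already measured aboard the drone.
Leg 4: 41.4 h is already measured aboard the drone.
Total: 43.10 + 37.55 + 23.40 + 41.40 h.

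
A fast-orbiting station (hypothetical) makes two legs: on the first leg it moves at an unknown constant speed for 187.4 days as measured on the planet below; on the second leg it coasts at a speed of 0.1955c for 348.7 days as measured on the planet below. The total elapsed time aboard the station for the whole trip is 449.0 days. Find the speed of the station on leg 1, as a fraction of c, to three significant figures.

Leg 1: speed unknown; τ_1 = 187.4/γ_1.
Leg 2: γ = 1/√(1 − 0.1955²) = 1/√0.9618 = 1.020; τ_2 = 348.7/1.020 = 342.0 days.
Total proper time: τ_1 + 342.0 = 449.0, so τ_1 = 449.0 − 342.0 = 107.0 days.
γ_1 = 187.4/107.0 = 1.751; β = √(1 − 1/γ²) = √0.6738.

β = 0.821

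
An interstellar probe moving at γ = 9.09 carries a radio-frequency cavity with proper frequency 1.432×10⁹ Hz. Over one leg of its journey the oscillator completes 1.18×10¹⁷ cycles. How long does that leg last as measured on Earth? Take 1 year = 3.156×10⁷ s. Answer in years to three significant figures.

Δt = 23.7 years

γ = 9.09
Proper time for N cycles: τ = N/f = 1.18×10¹⁷/(1.432×10⁹) = 8.240×10⁷ s = 2.611 years.
Lab-frame duration Δt = γτ = 9.090 × 2.611 = 23.73 years.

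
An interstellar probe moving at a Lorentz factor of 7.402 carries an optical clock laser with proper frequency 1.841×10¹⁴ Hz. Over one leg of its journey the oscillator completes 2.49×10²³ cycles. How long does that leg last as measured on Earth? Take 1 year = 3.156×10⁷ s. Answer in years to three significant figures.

γ = 7.402
Proper time for N cycles: τ = N/f = 2.49×10²³/(1.841×10¹⁴) = 1.353×10⁹ s = 42.86 years.
Lab-frame duration Δt = γτ = 7.402 × 42.86 = 317.2 years.

Δt = 317 years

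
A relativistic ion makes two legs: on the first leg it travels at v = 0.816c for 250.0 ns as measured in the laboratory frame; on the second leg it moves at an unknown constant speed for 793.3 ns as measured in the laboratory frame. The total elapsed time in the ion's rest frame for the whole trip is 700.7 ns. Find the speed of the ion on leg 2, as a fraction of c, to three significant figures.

β = 0.713

Leg 1: γ = 1/√(1 − 0.816²) = 1/√0.3341 = 1.730; τ_1 = 250.0/1.730 = 144.5 ns.
Leg 2: speed unknown; τ_2 = 793.3/γ_2.
Total proper time: 144.5 + τ_2 = 700.7, so τ_2 = 700.7 − 144.5 = 556.2 ns.
γ_2 = 793.3/556.2 = 1.426; β = √(1 − 1/γ²) = √0.5085.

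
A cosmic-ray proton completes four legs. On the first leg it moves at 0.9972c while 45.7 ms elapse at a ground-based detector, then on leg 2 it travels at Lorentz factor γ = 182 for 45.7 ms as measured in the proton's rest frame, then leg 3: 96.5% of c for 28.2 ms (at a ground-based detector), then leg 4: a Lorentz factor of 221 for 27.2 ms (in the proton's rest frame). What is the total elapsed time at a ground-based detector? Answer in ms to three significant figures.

Leg 1: 45.7 ms is already measured at a ground-based detector.
Leg 2: γ = 182; Δt_2 = 182.0 × 45.7 = 8317 ms.
Leg 3: 28.2 ms is already measured at a ground-based detector.
Leg 4: γ = 221; Δt_4 = 221.0 × 27.2 = 6011 ms.
Total: 45.70 + 8317 + 28.20 + 6011 ms.

Δt = 1.44×10⁴ ms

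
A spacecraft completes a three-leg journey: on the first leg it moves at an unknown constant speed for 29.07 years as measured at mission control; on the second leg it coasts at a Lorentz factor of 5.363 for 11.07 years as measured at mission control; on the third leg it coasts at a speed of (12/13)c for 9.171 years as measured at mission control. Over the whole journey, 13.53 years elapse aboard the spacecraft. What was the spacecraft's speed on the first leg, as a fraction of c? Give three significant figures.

β = 0.962

Leg 1: speed unknown; τ_1 = 29.07/γ_1.
Leg 2: γ = 5.363; τ_2 = 11.07/5.363 = 2.064 years.
Leg 3: γ = 1/√(1 − (12/13)²) = 13/5 = 2.600; τ_3 = 9.171/2.600 = 3.527 years.
Total proper time: τ_1 + 2.064 + 3.527 = 13.53, so τ_1 = 13.53 − 5.591 = 7.939 years.
γ_1 = 29.07/7.939 = 3.662; β = √(1 − 1/γ²) = √0.9254.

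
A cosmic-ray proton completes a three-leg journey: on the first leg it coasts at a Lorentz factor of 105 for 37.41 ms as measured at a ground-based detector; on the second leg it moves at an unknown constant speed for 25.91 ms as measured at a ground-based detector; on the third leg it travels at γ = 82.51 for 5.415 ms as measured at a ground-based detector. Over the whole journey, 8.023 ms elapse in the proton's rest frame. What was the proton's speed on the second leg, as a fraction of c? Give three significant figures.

β = 0.956

Leg 1: γ = 105; τ_1 = 37.41/105.0 = 0.3563 ms.
Leg 2: speed unknown; τ_2 = 25.91/γ_2.
Leg 3: γ = 82.51; τ_3 = 5.415/82.51 = 0.06563 ms.
Total proper time: 0.3563 + τ_2 + 0.06563 = 8.023, so τ_2 = 8.023 − 0.4219 = 7.601 ms.
γ_2 = 25.91/7.601 = 3.409; β = √(1 − 1/γ²) = √0.9139.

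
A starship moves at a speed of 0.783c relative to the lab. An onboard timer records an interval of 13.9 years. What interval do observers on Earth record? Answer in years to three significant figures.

Δt = 22.3 years

γ = 1/√(1 − 0.783²) = 1/√0.3869 = 1.608
The interval measured on the ship is the proper time (both events occur at the same place in that frame); the lab-frame interval is Δt = γτ = 1.608 × 13.9 years.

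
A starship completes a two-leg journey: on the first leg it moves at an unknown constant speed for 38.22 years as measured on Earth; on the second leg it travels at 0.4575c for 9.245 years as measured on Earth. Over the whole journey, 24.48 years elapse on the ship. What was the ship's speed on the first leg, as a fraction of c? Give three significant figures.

Leg 1: speed unknown; τ_1 = 38.22/γ_1.
Leg 2: γ = 1/√(1 − 0.4575²) = 1/√0.7907 = 1.125; τ_2 = 9.245/1.125 = 8.221 years.
Total proper time: τ_1 + 8.221 = 24.48, so τ_1 = 24.48 − 8.221 = 16.26 years.
γ_1 = 38.22/16.26 = 2.351; β = √(1 − 1/γ²) = √0.8190.

β = 0.905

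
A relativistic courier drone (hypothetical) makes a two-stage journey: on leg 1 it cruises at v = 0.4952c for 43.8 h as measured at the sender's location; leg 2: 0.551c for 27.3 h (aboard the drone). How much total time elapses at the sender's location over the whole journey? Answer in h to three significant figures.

Leg 1: 43.8 h is already measured at the sender's location.
Leg 2: γ = 1/√(1 − 0.551²) = 1/√0.6964 = 1.198; Δt_2 = 1.198 × 27.3 = 32.71 h.
Total: 43.80 + 32.71 h.

Δt = 76.5 h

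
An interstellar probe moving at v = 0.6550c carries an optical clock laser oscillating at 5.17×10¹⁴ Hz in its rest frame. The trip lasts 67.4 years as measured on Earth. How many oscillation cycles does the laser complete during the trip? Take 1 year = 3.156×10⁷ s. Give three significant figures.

γ = 1/√(1 − 0.6550²) = 1/√0.5710 = 1.323
The oscillator's own cycle count is N = f × τ where τ is the proper time aboard the probe. τ = Δt/γ = 67.4/1.323 = 50.93 years = 1.607×10⁹ s.
N = 5.17×10¹⁴ × 1.607×10⁹ = 8.310×10²³.

N = 8.31×10²³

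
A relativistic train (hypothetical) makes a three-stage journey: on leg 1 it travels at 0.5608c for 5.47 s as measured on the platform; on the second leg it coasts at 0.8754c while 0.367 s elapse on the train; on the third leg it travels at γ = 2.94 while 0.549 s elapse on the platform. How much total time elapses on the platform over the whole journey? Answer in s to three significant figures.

Leg 1: 5.47 s is already measured on the platform.
Leg 2: γ = 1/√(1 − 0.8754²) = 1/√0.2337 = 2.069; Δt_2 = 2.069 × 0.367 = 0.7592 s.
Leg 3: 0.549 s is already measured on the platform.
Total: 5.470 + 0.7592 + 0.5490 s.

Δt = 6.78 s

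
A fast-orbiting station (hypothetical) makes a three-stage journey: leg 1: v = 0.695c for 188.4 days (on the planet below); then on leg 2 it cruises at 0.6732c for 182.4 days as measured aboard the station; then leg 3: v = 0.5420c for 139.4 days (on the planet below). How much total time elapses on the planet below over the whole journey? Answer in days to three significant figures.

Δt = 574 days

Leg 1: 188.4 days is already measured on the planet below.
Leg 2: γ = 1/√(1 − 0.6732²) = 1/√0.5468 = 1.352; Δt_2 = 1.352 × 182.4 = 246.7 days.
Leg 3: 139.4 days is already measured on the planet below.
Total: 188.4 + 246.7 + 139.4 days.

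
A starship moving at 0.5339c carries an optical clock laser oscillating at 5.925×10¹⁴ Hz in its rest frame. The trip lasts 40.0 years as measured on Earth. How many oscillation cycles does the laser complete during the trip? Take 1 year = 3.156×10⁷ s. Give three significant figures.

γ = 1/√(1 − 0.5339²) = 1/√0.7150 = 1.183
The oscillator's own cycle count is N = f × τ where τ is the proper time on the ship. τ = Δt/γ = 40.0/1.183 = 33.82 years = 1.067×10⁹ s.
N = 5.925×10¹⁴ × 1.067×10⁹ = 6.324×10²³.

N = 6.32×10²³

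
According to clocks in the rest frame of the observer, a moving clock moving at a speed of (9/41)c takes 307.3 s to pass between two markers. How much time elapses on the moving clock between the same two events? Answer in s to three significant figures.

τ = 300 s

γ = 1/√(1 − (9/41)²) = 41/40 = 1.025
The interval measured in the rest frame of the observer is the dilated one; the clock on the moving clock measures the proper time τ = Δt/γ = 307.3/1.025 s.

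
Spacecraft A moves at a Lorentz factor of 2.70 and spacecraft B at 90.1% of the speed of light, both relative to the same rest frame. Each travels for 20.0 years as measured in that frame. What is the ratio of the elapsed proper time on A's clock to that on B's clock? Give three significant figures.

τ_A/τ_B = 0.854

A: γ = 2.70. B: β = 0.901; γ = 1/√(1 − 0.901²) = 1/√0.1882 = 2.305.
τ_A/τ_B = γ_B/γ_A = 2.305/2.700 = 0.8537, so τ_A/τ_B = 0.8537.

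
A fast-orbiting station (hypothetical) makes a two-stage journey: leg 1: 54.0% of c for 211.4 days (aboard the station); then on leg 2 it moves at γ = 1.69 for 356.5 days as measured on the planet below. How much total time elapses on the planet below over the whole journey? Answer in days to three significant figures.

Δt = 608 days

Leg 1: β = 0.540; γ = 1/√(1 − 0.540²) = 1/√0.7084 = 1.188; Δt_1 = 1.188 × 211.4 = 251.2 days.
Leg 2: 356.5 days is already measured on the planet below.
Total: 251.2 + 356.5 days.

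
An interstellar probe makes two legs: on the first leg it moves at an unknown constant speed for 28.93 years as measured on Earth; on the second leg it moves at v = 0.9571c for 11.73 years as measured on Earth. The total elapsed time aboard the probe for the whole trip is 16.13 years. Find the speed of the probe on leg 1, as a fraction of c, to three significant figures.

β = 0.898

Leg 1: speed unknown; τ_1 = 28.93/γ_1.
Leg 2: γ = 1/√(1 − 0.9571²) = 1/√0.08396 = 3.451; τ_2 = 11.73/3.451 = 3.399 years.
Total proper time: τ_1 + 3.399 = 16.13, so τ_1 = 16.13 − 3.399 = 12.73 years.
γ_1 = 28.93/12.73 = 2.272; β = √(1 − 1/γ²) = √0.8063.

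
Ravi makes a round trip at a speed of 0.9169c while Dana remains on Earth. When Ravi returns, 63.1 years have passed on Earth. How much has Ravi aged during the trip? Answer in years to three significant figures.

τ = 25.2 years

γ = 1/√(1 − 0.9169²) = 1/√0.1593 = 2.506
Ravi's clock measures proper time along the trip: τ = Δt/γ = 63.1/2.506 years.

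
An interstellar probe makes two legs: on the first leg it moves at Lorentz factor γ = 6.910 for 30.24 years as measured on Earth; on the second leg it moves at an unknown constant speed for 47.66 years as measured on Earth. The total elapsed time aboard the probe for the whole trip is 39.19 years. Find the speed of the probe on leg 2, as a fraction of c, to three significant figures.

Leg 1: γ = 6.910; τ_1 = 30.24/6.910 = 4.376 years.
Leg 2: speed unknown; τ_2 = 47.66/γ_2.
Total proper time: 4.376 + τ_2 = 39.19, so τ_2 = 39.19 − 4.376 = 34.81 years.
γ_2 = 47.66/34.81 = 1.369; β = √(1 − 1/γ²) = √0.4664.

β = 0.683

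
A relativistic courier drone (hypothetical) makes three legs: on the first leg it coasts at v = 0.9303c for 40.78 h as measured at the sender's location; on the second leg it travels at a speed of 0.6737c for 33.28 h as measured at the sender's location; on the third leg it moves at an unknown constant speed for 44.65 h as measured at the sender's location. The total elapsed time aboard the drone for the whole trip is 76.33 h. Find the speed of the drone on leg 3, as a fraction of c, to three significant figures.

Leg 1: γ = 1/√(1 − 0.9303²) = 1/√0.1345 = 2.726; τ_1 = 40.78/2.726 = 14.96 h.
Leg 2: γ = 1/√(1 − 0.6737²) = 1/√0.5461 = 1.353; τ_2 = 33.28/1.353 = 24.59 h.
Leg 3: speed unknown; τ_3 = 44.65/γ_3.
Total proper time: 14.96 + 24.59 + τ_3 = 76.33, so τ_3 = 76.33 − 39.55 = 36.78 h.
γ_3 = 44.65/36.78 = 1.214; β = √(1 − 1/γ²) = √0.3215.

β = 0.567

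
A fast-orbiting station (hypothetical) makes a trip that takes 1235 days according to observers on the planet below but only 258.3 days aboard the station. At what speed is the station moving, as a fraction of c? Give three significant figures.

The proper time is measured aboard the station (both events occur at the station's location); Δt is measured on the planet below. γ = Δt/τ = 1235/258.3 = 4.781.
β = √(1 − 1/γ²) = √(1 − 0.04374) = √0.9563

v = 0.978c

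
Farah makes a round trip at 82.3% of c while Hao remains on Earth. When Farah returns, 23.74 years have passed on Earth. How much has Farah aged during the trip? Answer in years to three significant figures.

τ = 13.5 years

β = 0.823; γ = 1/√(1 − 0.823²) = 1/√0.3227 = 1.760
Farah's clock measures proper time along the trip: τ = Δt/γ = 23.74/1.760 years.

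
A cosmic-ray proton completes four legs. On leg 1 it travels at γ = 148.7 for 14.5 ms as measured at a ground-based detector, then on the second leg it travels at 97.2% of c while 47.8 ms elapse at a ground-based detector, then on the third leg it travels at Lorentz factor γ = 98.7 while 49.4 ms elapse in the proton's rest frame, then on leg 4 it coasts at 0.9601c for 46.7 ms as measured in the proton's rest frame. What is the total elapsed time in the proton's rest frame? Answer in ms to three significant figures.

Leg 1: γ = 148.7; τ_1 = 14.5/148.7 = 0.09751 ms.
Leg 2: β = 0.972; γ = 1/√(1 − 0.972²) = 1/√0.05522 = 4.256; τ_2 = 47.8/4.256 = 11.23 ms.
Leg 3: 49.4 ms is already measured in the proton's rest frame.
Leg 4: 46.7 ms is already measured in the proton's rest frame.
Total: 0.09751 + 11.23 + 49.40 + 46.70 ms.

τ = 107 ms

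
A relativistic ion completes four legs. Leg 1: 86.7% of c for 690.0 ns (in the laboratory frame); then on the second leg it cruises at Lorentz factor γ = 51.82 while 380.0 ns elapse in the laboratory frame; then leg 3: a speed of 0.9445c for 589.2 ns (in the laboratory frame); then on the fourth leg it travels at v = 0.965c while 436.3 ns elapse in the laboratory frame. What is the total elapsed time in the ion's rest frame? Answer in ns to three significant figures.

τ = 659 ns

Leg 1: β = 0.867; γ = 1/√(1 − 0.867²) = 1/√0.2483 = 2.007; τ_1 = 690.0/2.007 = 343.8 ns.
Leg 2: γ = 51.82; τ_2 = 380.0/51.82 = 7.333 ns.
Leg 3: γ = 1/√(1 − 0.9445²) = 1/√0.1079 = 3.044; τ_3 = 589.2/3.044 = 193.6 ns.
Leg 4: γ = 1/√(1 − 0.965²) = 1/√0.06878 = 3.813; τ_4 = 436.3/3.813 = 114.4 ns.
Total: 343.8 + 7.333 + 193.6 + 114.4 ns.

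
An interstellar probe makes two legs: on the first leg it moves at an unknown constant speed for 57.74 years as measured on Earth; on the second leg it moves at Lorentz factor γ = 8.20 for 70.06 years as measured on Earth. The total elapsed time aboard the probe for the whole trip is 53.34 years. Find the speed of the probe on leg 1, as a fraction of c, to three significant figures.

β = 0.631

Leg 1: speed unknown; τ_1 = 57.74/γ_1.
Leg 2: γ = 8.20; τ_2 = 70.06/8.200 = 8.544 years.
Total proper time: τ_1 + 8.544 = 53.34, so τ_1 = 53.34 − 8.544 = 44.80 years.
γ_1 = 57.74/44.80 = 1.289; β = √(1 − 1/γ²) = √0.3981.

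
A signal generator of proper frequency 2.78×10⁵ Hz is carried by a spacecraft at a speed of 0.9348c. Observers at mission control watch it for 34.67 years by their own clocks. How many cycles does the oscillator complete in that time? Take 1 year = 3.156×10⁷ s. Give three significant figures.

γ = 1/√(1 − 0.9348²) = 1/√0.1261 = 2.816
During 34.67 years of lab time, the oscillator's proper time advances by τ = Δt/γ = 34.67/2.816 = 12.31 years = 3.886×10⁸ s.
N = f × τ = 2.78×10⁵ × 3.886×10⁸ = 1.080×10¹⁴.

N = 1.08×10¹⁴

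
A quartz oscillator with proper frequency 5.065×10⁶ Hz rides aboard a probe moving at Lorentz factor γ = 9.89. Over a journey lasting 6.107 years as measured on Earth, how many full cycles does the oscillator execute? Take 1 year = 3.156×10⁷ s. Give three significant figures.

N = 9.87×10¹³

γ = 9.89
The oscillator's own cycle count is N = f × τ where τ is the proper time aboard the probe. τ = Δt/γ = 6.107/9.890 = 0.6175 years = 1.949×10⁷ s.
N = 5.065×10⁶ × 1.949×10⁷ = 9.871×10¹³.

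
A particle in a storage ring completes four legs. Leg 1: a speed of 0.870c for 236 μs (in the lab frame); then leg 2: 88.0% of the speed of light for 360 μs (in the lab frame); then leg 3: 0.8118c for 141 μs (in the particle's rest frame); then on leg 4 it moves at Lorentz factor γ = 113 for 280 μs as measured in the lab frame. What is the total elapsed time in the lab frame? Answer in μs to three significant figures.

Leg 1: 236 μs is already measured in the lab frame.
Leg 2: 360 μs is already measured in the lab frame.
Leg 3: γ = 1/√(1 − 0.8118²) = 1/√0.3410 = 1.713; Δt_3 = 1.713 × 141 = 241.5 μs.
Leg 4: 280 μs is already measured in the lab frame.
Total: 236.0 + 360.0 + 241.5 + 280.0 μs.

Δt = 1120 μs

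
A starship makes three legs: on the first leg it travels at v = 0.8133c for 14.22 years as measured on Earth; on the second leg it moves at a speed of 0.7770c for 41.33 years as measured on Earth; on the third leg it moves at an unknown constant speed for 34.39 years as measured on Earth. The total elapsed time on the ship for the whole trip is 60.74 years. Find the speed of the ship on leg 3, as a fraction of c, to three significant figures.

Leg 1: γ = 1/√(1 − 0.8133²) = 1/√0.3385 = 1.719; τ_1 = 14.22/1.719 = 8.274 years.
Leg 2: γ = 1/√(1 − 0.7770²) = 1/√0.3963 = 1.589; τ_2 = 41.33/1.589 = 26.02 years.
Leg 3: speed unknown; τ_3 = 34.39/γ_3.
Total proper time: 8.274 + 26.02 + τ_3 = 60.74, so τ_3 = 60.74 − 34.29 = 26.45 years.
γ_3 = 34.39/26.45 = 1.300; β = √(1 − 1/γ²) = √0.4085.

β = 0.639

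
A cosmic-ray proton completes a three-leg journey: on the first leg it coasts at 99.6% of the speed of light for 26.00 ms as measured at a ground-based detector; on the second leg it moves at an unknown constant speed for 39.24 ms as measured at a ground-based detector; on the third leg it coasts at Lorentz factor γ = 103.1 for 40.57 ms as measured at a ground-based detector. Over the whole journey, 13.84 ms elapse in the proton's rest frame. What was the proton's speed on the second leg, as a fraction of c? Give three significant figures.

β = 0.959

Leg 1: β = 0.996; γ = 1/√(1 − 0.996²) = 1/√0.007984 = 11.19; τ_1 = 26.00/11.19 = 2.323 ms.
Leg 2: speed unknown; τ_2 = 39.24/γ_2.
Leg 3: γ = 103.1; τ_3 = 40.57/103.1 = 0.3935 ms.
Total proper time: 2.323 + τ_2 + 0.3935 = 13.84, so τ_2 = 13.84 − 2.717 = 11.12 ms.
γ_2 = 39.24/11.12 = 3.528; β = √(1 − 1/γ²) = √0.9196.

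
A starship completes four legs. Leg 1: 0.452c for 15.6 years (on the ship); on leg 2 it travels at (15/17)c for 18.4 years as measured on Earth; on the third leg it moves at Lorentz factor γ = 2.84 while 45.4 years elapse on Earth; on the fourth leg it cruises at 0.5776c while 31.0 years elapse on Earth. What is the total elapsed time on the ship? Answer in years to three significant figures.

τ = 65.6 years

Leg 1: 15.6 years is already measured on the ship.
Leg 2: γ = 1/√(1 − (15/17)²) = 17/8 = 2.125; τ_2 = 18.4/2.125 = 8.659 years.
Leg 3: γ = 2.84; τ_3 = 45.4/2.840 = 15.99 years.
Leg 4: γ = 1/√(1 − 0.5776²) = 1/√0.6664 = 1.225; τ_4 = 31.0/1.225 = 25.31 years.
Total: 15.60 + 8.659 + 15.99 + 25.31 years.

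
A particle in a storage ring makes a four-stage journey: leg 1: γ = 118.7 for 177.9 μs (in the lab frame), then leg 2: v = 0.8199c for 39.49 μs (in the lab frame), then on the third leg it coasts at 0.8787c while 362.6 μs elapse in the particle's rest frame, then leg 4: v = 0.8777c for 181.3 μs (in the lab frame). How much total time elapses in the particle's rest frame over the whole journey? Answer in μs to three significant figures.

Leg 1: γ = 118.7; τ_1 = 177.9/118.7 = 1.499 μs.
Leg 2: γ = 1/√(1 − 0.8199²) = 1/√0.3278 = 1.747; τ_2 = 39.49/1.747 = 22.61 μs.
Leg 3: 362.6 μs is already measured in the particle's rest frame.
Leg 4: γ = 1/√(1 − 0.8777²) = 1/√0.2296 = 2.087; τ_4 = 181.3/2.087 = 86.88 μs.
Total: 1.499 + 22.61 + 362.6 + 86.88 μs.

τ = 474 μs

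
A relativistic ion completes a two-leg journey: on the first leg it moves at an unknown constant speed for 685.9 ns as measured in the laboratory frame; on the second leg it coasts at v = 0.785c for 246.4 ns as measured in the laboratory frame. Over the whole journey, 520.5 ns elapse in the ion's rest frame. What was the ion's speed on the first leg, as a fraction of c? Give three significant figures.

Leg 1: speed unknown; τ_1 = 685.9/γ_1.
Leg 2: γ = 1/√(1 − 0.785²) = 1/√0.3838 = 1.614; τ_2 = 246.4/1.614 = 152.6 ns.
Total proper time: τ_1 + 152.6 = 520.5, so τ_1 = 520.5 − 152.6 = 367.9 ns.
γ_1 = 685.9/367.9 = 1.865; β = √(1 − 1/γ²) = √0.7124.

β = 0.844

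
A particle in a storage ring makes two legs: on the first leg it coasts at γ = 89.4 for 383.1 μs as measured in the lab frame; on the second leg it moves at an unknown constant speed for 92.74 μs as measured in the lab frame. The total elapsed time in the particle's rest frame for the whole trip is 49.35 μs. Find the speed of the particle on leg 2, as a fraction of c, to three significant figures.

Leg 1: γ = 89.4; τ_1 = 383.1/89.40 = 4.285 μs.
Leg 2: speed unknown; τ_2 = 92.74/γ_2.
Total proper time: 4.285 + τ_2 = 49.35, so τ_2 = 49.35 − 4.285 = 45.06 μs.
γ_2 = 92.74/45.06 = 2.058; β = √(1 − 1/γ²) = √0.7639.

β = 0.874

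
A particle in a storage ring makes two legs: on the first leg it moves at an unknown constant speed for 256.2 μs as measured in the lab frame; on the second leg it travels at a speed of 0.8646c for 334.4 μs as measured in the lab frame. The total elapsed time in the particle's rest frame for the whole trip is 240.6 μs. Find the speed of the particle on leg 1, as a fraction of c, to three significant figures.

Leg 1: speed unknown; τ_1 = 256.2/γ_1.
Leg 2: γ = 1/√(1 − 0.8646²) = 1/√0.2525 = 1.990; τ_2 = 334.4/1.990 = 168.0 μs.
Total proper time: τ_1 + 168.0 = 240.6, so τ_1 = 240.6 − 168.0 = 72.58 μs.
γ_1 = 256.2/72.58 = 3.530; β = √(1 − 1/γ²) = √0.9198.

β = 0.959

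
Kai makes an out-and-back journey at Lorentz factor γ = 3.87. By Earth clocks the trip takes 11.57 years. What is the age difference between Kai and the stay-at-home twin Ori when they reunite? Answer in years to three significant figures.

Δt − τ = 8.58 years

γ = 3.87
Kai's elapsed proper time: τ = 11.57/3.870 = 2.990 years.
Age gap = Δt − τ = 11.57 − 2.990 years.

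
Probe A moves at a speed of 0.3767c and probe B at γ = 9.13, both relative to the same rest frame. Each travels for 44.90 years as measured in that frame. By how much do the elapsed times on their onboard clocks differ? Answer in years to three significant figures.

A: γ = 1/√(1 − 0.3767²) = 1/√0.8581 = 1.080; τ_A = 44.90/1.080 = 41.59 years.
B: γ = 9.13; τ_B = 44.90/9.130 = 4.918 years.

|τ_A − τ_B| = 36.7 years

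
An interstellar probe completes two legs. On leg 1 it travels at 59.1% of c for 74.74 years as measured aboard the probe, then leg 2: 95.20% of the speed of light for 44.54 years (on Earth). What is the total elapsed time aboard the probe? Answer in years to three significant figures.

τ = 88.4 years

Leg 1: 74.74 years is already measured aboard the probe.
Leg 2: β = 0.9520; γ = 1/√(1 − 0.9520²) = 1/√0.09370 = 3.267; τ_2 = 44.54/3.267 = 13.63 years.
Total: 74.74 + 13.63 years.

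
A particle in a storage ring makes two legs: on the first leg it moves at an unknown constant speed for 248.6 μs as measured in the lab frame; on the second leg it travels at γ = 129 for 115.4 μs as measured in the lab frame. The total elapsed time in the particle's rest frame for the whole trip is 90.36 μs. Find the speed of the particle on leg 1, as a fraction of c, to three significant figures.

Leg 1: speed unknown; τ_1 = 248.6/γ_1.
Leg 2: γ = 129; τ_2 = 115.4/129.0 = 0.8946 μs.
Total proper time: τ_1 + 0.8946 = 90.36, so τ_1 = 90.36 − 0.8946 = 89.47 μs.
γ_1 = 248.6/89.47 = 2.779; β = √(1 − 1/γ²) = √0.8705.

β = 0.933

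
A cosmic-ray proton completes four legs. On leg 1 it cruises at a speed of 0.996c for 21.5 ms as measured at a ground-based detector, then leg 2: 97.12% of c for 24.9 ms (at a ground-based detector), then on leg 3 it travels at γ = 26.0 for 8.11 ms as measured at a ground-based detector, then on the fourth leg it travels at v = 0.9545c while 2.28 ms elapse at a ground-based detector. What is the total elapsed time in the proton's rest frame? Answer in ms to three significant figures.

Leg 1: γ = 1/√(1 − 0.996²) = 1/√0.007984 = 11.19; τ_1 = 21.5/11.19 = 1.921 ms.
Leg 2: β = 0.9712; γ = 1/√(1 − 0.9712²) = 1/√0.05677 = 4.197; τ_2 = 24.9/4.197 = 5.933 ms.
Leg 3: γ = 26.0; τ_3 = 8.11/26.00 = 0.3119 ms.
Leg 4: γ = 1/√(1 − 0.9545²) = 1/√0.08893 = 3.353; τ_4 = 2.28/3.353 = 0.6799 ms.
Total: 1.921 + 5.933 + 0.3119 + 0.6799 ms.

τ = 8.85 ms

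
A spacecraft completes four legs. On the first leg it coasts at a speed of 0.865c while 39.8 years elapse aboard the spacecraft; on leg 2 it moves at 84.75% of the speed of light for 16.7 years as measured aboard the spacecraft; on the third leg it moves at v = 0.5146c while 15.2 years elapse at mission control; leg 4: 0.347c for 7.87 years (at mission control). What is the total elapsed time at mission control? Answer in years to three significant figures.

Δt = 134 years

Leg 1: γ = 1/√(1 − 0.865²) = 1/√0.2518 = 1.993; Δt_1 = 1.993 × 39.8 = 79.32 years.
Leg 2: β = 0.8475; γ = 1/√(1 − 0.8475²) = 1/√0.2817 = 1.884; Δt_2 = 1.884 × 16.7 = 31.46 years.
Leg 3: 15.2 years is already measured at mission control.
Leg 4: 7.87 years is already measured at mission control.
Total: 79.32 + 31.46 + 15.20 + 7.870 years.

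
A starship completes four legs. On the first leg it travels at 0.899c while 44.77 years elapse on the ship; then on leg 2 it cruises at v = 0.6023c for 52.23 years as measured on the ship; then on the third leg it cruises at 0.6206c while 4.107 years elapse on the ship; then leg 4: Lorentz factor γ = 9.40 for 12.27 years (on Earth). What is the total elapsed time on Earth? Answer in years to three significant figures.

Leg 1: γ = 1/√(1 − 0.899²) = 1/√0.1918 = 2.283; Δt_1 = 2.283 × 44.77 = 102.2 years.
Leg 2: γ = 1/√(1 − 0.6023²) = 1/√0.6372 = 1.253; Δt_2 = 1.253 × 52.23 = 65.43 years.
Leg 3: γ = 1/√(1 − 0.6206²) = 1/√0.6149 = 1.275; Δt_3 = 1.275 × 4.107 = 5.238 years.
Leg 4: 12.27 years is already measured on Earth.
Total: 102.2 + 65.43 + 5.238 + 12.27 years.

Δt = 185 years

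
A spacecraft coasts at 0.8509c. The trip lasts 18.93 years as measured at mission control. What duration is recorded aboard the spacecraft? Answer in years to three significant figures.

γ = 1/√(1 − 0.8509²) = 1/√0.2760 = 1.904
The interval measured at mission control is the dilated one; the clock aboard the spacecraft measures the proper time τ = Δt/γ = 18.93/1.904 years.

τ = 9.94 years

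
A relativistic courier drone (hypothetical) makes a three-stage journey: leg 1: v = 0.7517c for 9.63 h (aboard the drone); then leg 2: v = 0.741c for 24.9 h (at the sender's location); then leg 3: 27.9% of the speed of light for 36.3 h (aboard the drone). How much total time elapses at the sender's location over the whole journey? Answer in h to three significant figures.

Leg 1: γ = 1/√(1 − 0.7517²) = 1/√0.4349 = 1.516; Δt_1 = 1.516 × 9.63 = 14.60 h.
Leg 2: 24.9 h is already measured at the sender's location.
Leg 3: β = 0.279; γ = 1/√(1 − 0.279²) = 1/√0.9222 = 1.041; Δt_3 = 1.041 × 36.3 = 37.80 h.
Total: 14.60 + 24.90 + 37.80 h.

Δt = 77.3 h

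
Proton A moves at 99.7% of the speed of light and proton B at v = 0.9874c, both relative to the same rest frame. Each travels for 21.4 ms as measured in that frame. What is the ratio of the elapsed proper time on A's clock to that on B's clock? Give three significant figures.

τ_A/τ_B = 0.489

A: β = 0.997; γ = 1/√(1 − 0.997²) = 1/√0.005991 = 12.92. B: γ = 1/√(1 − 0.9874²) = 1/√0.02504 = 6.319.
τ_A/τ_B = γ_B/γ_A = 6.319/12.92 = 0.4891, so τ_A/τ_B = 0.4891.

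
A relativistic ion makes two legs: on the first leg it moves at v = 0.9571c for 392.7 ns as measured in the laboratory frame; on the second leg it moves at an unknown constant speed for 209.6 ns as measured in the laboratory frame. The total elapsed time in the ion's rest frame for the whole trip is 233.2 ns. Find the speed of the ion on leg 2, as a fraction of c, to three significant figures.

Leg 1: γ = 1/√(1 − 0.9571²) = 1/√0.08396 = 3.451; τ_1 = 392.7/3.451 = 113.8 ns.
Leg 2: speed unknown; τ_2 = 209.6/γ_2.
Total proper time: 113.8 + τ_2 = 233.2, so τ_2 = 233.2 − 113.8 = 119.4 ns.
γ_2 = 209.6/119.4 = 1.755; β = √(1 − 1/γ²) = √0.6754.

β = 0.822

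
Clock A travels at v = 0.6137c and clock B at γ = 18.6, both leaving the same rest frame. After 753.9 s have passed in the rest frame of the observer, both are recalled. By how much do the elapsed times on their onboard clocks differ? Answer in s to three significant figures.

A: γ = 1/√(1 − 0.6137²) = 1/√0.6234 = 1.267; τ_A = 753.9/1.267 = 595.2 s.
B: γ = 18.6; τ_B = 753.9/18.60 = 40.53 s.

|τ_A − τ_B| = 555 s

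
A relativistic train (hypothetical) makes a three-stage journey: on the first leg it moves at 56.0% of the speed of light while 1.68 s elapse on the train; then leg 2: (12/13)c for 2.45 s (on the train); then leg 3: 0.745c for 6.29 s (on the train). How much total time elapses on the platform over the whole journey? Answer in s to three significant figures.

Δt = 17.8 s

Leg 1: β = 0.560; γ = 1/√(1 − 0.560²) = 1/√0.6864 = 1.207; Δt_1 = 1.207 × 1.68 = 2.028 s.
Leg 2: γ = 1/√(1 − (12/13)²) = 13/5 = 2.600; Δt_2 = 2.600 × 2.45 = 6.370 s.
Leg 3: γ = 1/√(1 − 0.745²) = 1/√0.4450 = 1.499; Δt_3 = 1.499 × 6.29 = 9.429 s.
Total: 2.028 + 6.370 + 9.429 s.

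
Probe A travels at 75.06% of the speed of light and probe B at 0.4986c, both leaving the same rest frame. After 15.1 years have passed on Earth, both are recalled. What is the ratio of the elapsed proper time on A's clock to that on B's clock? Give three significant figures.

A: β = 0.7506; γ = 1/√(1 − 0.7506²) = 1/√0.4366 = 1.513. B: γ = 1/√(1 − 0.4986²) = 1/√0.7514 = 1.154.
τ_A/τ_B = γ_B/γ_A = 1.154/1.513 = 0.7623, so τ_A/τ_B = 0.7623.

τ_A/τ_B = 0.762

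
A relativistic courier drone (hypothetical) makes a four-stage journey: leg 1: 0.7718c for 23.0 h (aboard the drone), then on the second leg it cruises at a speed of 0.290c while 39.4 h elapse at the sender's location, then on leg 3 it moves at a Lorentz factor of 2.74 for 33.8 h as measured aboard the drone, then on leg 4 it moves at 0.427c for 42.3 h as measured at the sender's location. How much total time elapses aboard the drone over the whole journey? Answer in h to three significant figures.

Leg 1: 23.0 h is already measured aboard the drone.
Leg 2: γ = 1/√(1 − 0.290²) = 1/√0.9159 = 1.045; τ_2 = 39.4/1.045 = 37.71 h.
Leg 3: 33.8 h is already measured aboard the drone.
Leg 4: γ = 1/√(1 − 0.427²) = 1/√0.8177 = 1.106; τ_4 = 42.3/1.106 = 38.25 h.
Total: 23.00 + 37.71 + 33.80 + 38.25 h.

τ = 133 h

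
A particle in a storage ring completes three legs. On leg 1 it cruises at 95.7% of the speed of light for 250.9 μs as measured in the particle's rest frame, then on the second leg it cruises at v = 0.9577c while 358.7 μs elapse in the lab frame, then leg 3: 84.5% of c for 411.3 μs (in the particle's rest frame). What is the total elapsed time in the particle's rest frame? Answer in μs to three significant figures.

τ = 765 μs

Leg 1: 250.9 μs is already measured in the particle's rest frame.
Leg 2: γ = 1/√(1 − 0.9577²) = 1/√0.08281 = 3.475; τ_2 = 358.7/3.475 = 103.2 μs.
Leg 3: 411.3 μs is already measured in the particle's rest frame.
Total: 250.9 + 103.2 + 411.3 μs.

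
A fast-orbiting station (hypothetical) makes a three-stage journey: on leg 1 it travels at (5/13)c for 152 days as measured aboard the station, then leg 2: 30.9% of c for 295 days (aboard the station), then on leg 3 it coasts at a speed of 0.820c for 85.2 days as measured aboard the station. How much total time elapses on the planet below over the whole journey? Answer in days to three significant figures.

Leg 1: γ = 1/√(1 − (5/13)²) = 13/12 ≈ 1.083; Δt_1 = 1.083 × 152 = 164.7 days.
Leg 2: β = 0.309; γ = 1/√(1 − 0.309²) = 1/√0.9045 = 1.051; Δt_2 = 1.051 × 295 = 310.2 days.
Leg 3: γ = 1/√(1 − 0.820²) = 1/√0.3276 = 1.747; Δt_3 = 1.747 × 85.2 = 148.9 days.
Total: 164.7 + 310.2 + 148.9 days.

Δt = 624 days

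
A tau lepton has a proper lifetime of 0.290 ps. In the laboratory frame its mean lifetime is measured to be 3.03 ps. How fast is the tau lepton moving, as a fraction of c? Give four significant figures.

γ = Δt/τ₀ = 3.03/0.290 = 10.45
β = √(1 − 1/γ²) = √(1 − 0.009160) = √0.9908

v = 0.9954c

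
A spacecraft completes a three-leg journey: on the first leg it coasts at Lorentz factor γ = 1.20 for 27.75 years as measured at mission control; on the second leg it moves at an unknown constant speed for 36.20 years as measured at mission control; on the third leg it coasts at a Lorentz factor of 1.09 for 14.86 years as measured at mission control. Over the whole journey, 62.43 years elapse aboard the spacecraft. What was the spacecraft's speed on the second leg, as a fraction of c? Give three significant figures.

Leg 1: γ = 1.20; τ_1 = 27.75/1.200 = 23.12 years.
Leg 2: speed unknown; τ_2 = 36.20/γ_2.
Leg 3: γ = 1.09; τ_3 = 14.86/1.090 = 13.63 years.
Total proper time: 23.12 + τ_2 + 13.63 = 62.43, so τ_2 = 62.43 − 36.76 = 25.67 years.
γ_2 = 36.20/25.67 = 1.410; β = √(1 − 1/γ²) = √0.4971.

β = 0.705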